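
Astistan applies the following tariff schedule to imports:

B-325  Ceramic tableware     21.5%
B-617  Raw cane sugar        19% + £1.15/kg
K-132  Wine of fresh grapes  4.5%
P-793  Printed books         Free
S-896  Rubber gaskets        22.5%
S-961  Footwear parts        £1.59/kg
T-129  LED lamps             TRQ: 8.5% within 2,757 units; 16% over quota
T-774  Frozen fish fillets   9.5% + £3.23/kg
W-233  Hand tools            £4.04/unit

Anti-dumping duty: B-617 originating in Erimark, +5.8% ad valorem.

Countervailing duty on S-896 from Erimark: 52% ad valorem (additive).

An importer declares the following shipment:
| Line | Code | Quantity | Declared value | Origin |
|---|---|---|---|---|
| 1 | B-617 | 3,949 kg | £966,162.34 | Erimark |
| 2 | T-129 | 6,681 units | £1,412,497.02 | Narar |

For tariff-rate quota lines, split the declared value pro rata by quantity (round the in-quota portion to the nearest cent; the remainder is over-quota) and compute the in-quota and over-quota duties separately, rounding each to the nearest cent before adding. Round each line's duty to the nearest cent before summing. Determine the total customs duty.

Line 1 (B-617, Erimark, 3,949 kg, £966,162.34):
Base rate for B-617 is 19% + £1.15/kg.
Additional duty on B-617 from Erimark: +5.8%. Applied ad valorem rate: 19% + 5.8% = 24.8%.
Duty = £966,162.34 × 24.8% + 3,949 × £1.15 = £244,149.61.
Line 2 (T-129, Narar, 6,681 units, £1,412,497.02):
Code T-129 is under a tariff-rate quota (threshold 2,757 units). In-quota: 2,757 units at 8.5%; over-quota: 3,924 units at 16%.
Pro-rata value split: in-quota = £1,412,497.02 × 2,757/6,681 = £582,884.94; over-quota = £1,412,497.02 − £582,884.94 = £829,612.08.
In-quota duty = £582,884.94 × 8.5% = £49,545.22. Over-quota duty = £829,612.08 × 16% = £132,737.93.
Line duty = £49,545.22 + £132,737.93 = £182,283.15.
Total = £244,149.61 + £182,283.15 = £426,432.76.

£426,432.76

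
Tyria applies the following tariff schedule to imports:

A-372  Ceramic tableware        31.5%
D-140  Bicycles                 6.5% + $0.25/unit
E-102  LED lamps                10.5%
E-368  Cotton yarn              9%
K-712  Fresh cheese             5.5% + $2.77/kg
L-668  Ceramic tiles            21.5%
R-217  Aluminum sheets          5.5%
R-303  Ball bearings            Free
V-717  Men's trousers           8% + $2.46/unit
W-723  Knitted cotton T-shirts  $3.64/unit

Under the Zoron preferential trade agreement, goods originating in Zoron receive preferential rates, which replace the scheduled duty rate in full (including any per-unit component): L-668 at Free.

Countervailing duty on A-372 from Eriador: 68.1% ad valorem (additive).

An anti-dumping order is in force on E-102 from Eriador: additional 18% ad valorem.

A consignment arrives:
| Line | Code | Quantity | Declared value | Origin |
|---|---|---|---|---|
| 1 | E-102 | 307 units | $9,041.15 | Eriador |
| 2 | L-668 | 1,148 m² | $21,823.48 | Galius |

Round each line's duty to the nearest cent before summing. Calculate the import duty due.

$7,268.78

Line 1 (E-102, Eriador, 307 units, $9,041.15):
Base rate for E-102 is 10.5%.
Additional duty on E-102 from Eriador: +18%. Applied ad valorem rate: 10.5% + 18% = 28.5%.
Duty = $9,041.15 × 28.5% = $2,576.73.
Line 2 (L-668, Galius, 1,148 m², $21,823.48):
Base rate for L-668 is 21.5%.
L-668 has an FTA preferential rate, but origin Galius is not Zoron; base rate stands.
Duty = $21,823.48 × 21.5% = $4,692.05.
Total = $2,576.73 + $4,692.05 = $7,268.78.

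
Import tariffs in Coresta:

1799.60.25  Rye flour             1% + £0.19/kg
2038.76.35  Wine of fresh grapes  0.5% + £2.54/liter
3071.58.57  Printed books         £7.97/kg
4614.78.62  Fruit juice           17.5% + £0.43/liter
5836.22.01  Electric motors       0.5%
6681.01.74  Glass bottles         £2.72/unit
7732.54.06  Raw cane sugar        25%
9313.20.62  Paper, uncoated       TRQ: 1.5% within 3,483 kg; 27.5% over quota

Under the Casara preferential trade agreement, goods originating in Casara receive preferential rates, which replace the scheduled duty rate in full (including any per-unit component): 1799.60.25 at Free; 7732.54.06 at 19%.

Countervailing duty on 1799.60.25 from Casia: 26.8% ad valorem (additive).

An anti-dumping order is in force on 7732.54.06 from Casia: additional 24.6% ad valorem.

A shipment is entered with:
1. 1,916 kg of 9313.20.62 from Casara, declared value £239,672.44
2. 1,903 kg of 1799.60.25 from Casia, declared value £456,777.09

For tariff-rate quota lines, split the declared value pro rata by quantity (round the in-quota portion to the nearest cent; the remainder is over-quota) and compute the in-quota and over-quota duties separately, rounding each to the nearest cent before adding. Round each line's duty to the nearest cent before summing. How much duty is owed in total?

Line 1 (9313.20.62, Casara, 1,916 kg, £239,672.44):
Code 9313.20.62 is under a tariff-rate quota (threshold 3,483 kg). Quantity 1,916 kg is within the quota, so the in-quota rate 1.5% applies to the full value.
Duty = £239,672.44 × 1.5% = £3,595.09.
Line 2 (1799.60.25, Casia, 1,903 kg, £456,777.09):
Base rate for 1799.60.25 is 1% + £0.19/kg.
1799.60.25 has an FTA preferential rate, but origin Casia is not Casara; base rate stands.
Additional duty on 1799.60.25 from Casia: +26.8%. Applied ad valorem rate: 1% + 26.8% = 27.8%.
Duty = £456,777.09 × 27.8% + 1,903 × £0.19 = £127,345.60.
Total = £3,595.09 + £127,345.60 = £130,940.69.

£130,940.69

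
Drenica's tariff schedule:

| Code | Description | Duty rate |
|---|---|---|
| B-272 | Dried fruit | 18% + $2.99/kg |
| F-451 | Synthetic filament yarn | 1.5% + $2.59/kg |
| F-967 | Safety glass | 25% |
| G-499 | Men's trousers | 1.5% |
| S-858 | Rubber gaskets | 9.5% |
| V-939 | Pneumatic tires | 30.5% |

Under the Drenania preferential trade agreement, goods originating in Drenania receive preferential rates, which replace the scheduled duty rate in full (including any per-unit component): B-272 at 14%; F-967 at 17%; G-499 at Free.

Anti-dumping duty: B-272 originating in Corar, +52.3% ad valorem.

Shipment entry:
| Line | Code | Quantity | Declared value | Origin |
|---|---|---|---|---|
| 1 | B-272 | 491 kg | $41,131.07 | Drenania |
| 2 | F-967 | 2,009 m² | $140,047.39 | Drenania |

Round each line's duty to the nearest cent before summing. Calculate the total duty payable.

$29,566.41

Line 1 (B-272, Drenania, 491 kg, $41,131.07):
Base rate for B-272 is 18% + $2.99/kg.
Origin Drenania qualifies under the Drenica–Drenania agreement and B-272 is covered: preferential rate 14% applies instead.
The additional-duty order on B-272 targets Corar, not Drenania; it does not apply.
Duty = $41,131.07 × 14% = $5,758.35.
Line 2 (F-967, Drenania, 2,009 m², $140,047.39):
Base rate for F-967 is 25%.
Origin Drenania qualifies under the Drenica–Drenania agreement and F-967 is covered: preferential rate 17% applies instead.
Duty = $140,047.39 × 17% = $23,808.06.
Total = $5,758.35 + $23,808.06 = $29,566.41.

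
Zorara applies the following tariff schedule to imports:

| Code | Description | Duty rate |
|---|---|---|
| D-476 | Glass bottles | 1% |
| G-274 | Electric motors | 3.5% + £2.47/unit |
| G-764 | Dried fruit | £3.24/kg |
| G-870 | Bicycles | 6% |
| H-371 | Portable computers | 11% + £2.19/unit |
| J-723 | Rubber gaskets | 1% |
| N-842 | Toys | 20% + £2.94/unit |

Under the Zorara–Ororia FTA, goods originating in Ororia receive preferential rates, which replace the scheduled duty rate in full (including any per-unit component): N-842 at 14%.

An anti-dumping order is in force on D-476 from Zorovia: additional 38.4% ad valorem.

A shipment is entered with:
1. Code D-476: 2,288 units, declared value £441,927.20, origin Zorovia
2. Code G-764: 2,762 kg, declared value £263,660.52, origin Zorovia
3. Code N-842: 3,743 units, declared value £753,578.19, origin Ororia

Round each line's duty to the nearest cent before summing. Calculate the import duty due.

£288,569.15

Line 1 (D-476, Zorovia, 2,288 units, £441,927.20):
Base rate for D-476 is 1%.
Additional duty on D-476 from Zorovia: +38.4%. Applied ad valorem rate: 1% + 38.4% = 39.4%.
Duty = £441,927.20 × 39.4% = £174,119.32.
Line 2 (G-764, Zorovia, 2,762 kg, £263,660.52):
Base rate for G-764 is £3.24/kg.
Duty = 2,762 × £3.24 = £8,948.88.
Line 3 (N-842, Ororia, 3,743 units, £753,578.19):
Base rate for N-842 is 20% + £2.94/unit.
Origin Ororia qualifies under the Zorara–Ororia agreement and N-842 is covered: preferential rate 14% applies instead.
Duty = £753,578.19 × 14% = £105,500.95.
Total = £174,119.32 + £8,948.88 + £105,500.95 = £288,569.15.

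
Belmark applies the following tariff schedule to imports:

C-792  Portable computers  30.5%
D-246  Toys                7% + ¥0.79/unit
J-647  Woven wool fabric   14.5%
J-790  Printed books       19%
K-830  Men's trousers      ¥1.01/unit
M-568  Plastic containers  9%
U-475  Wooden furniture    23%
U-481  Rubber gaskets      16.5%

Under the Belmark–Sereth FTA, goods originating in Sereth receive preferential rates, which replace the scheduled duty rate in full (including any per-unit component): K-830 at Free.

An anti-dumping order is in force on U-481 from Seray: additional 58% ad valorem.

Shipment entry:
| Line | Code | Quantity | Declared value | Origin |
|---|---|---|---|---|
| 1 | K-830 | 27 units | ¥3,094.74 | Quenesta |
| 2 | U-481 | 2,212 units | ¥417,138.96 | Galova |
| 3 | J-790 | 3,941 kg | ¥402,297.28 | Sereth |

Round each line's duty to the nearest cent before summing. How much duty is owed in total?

Line 1 (K-830, Quenesta, 27 units, ¥3,094.74):
Base rate for K-830 is ¥1.01/unit.
K-830 has an FTA preferential rate, but origin Quenesta is not Sereth; base rate stands.
Duty = 27 × ¥1.01 = ¥27.27.
Line 2 (U-481, Galova, 2,212 units, ¥417,138.96):
Base rate for U-481 is 16.5%.
The additional-duty order on U-481 targets Seray, not Galova; it does not apply.
Duty = ¥417,138.96 × 16.5% = ¥68,827.93.
Line 3 (J-790, Sereth, 3,941 kg, ¥402,297.28):
Base rate for J-790 is 19%.
Origin Sereth is the FTA partner but J-790 is not on the preference list; base rate stands.
Duty = ¥402,297.28 × 19% = ¥76,436.48.
Total = ¥27.27 + ¥68,827.93 + ¥76,436.48 = ¥145,291.68.

¥145,291.68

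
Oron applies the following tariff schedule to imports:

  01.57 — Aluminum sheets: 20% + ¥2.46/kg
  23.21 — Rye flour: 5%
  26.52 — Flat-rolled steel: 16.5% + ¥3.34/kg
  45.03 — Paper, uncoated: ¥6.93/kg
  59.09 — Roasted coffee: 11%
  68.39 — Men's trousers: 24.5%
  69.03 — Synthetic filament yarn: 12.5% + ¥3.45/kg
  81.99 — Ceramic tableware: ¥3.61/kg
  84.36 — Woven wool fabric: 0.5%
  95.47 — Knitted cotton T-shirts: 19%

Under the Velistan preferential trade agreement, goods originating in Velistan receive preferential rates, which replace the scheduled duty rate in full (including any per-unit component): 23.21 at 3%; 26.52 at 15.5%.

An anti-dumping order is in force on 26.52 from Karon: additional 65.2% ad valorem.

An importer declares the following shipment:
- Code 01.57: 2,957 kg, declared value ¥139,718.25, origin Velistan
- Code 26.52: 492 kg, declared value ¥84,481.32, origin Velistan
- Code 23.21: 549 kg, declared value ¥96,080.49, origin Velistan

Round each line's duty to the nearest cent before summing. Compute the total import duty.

Line 1 (01.57, Velistan, 2,957 kg, ¥139,718.25):
Base rate for 01.57 is 20% + ¥2.46/kg.
Origin Velistan is the FTA partner but 01.57 is not on the preference list; base rate stands.
Duty = ¥139,718.25 × 20% + 2,957 × ¥2.46 = ¥35,217.87.
Line 2 (26.52, Velistan, 492 kg, ¥84,481.32):
Base rate for 26.52 is 16.5% + ¥3.34/kg.
Origin Velistan qualifies under the Oron–Velistan agreement and 26.52 is covered: preferential rate 15.5% applies instead.
The additional-duty order on 26.52 targets Karon, not Velistan; it does not apply.
Duty = ¥84,481.32 × 15.5% = ¥13,094.60.
Line 3 (23.21, Velistan, 549 kg, ¥96,080.49):
Base rate for 23.21 is 5%.
Origin Velistan qualifies under the Oron–Velistan agreement and 23.21 is covered: preferential rate 3% applies instead.
Duty = ¥96,080.49 × 3% = ¥2,882.41.
Total = ¥35,217.87 + ¥13,094.60 + ¥2,882.41 = ¥51,194.88.

¥51,194.88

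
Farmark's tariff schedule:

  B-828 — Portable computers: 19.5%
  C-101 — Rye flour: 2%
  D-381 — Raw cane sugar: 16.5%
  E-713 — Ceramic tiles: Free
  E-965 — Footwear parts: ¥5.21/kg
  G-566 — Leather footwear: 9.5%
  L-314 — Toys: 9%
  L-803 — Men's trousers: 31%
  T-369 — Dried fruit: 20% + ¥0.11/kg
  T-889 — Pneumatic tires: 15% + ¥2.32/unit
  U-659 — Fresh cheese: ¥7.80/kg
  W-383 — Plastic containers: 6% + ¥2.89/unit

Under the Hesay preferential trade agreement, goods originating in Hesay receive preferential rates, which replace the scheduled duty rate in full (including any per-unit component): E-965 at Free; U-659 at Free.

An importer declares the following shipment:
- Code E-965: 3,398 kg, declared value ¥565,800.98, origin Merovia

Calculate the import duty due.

Line 1 (E-965, Merovia, 3,398 kg, ¥565,800.98):
Base rate for E-965 is ¥5.21/kg.
E-965 has an FTA preferential rate, but origin Merovia is not Hesay; base rate stands.
Duty = 3,398 × ¥5.21 = ¥17,703.58.

¥17,703.58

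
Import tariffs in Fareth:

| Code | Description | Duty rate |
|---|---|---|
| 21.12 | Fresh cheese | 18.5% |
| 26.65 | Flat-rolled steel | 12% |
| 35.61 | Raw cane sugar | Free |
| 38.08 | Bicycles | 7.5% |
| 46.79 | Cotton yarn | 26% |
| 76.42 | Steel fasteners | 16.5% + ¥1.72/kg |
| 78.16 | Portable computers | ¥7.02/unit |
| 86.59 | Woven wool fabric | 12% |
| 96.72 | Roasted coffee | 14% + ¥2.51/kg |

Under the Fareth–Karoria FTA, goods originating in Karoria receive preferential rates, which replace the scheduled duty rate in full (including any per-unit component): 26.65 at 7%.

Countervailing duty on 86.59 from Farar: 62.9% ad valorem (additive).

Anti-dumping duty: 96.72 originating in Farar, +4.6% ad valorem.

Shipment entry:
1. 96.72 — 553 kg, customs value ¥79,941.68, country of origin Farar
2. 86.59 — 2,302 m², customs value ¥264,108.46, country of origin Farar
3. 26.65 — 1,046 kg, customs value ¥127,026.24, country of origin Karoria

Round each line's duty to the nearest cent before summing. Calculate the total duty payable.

¥222,966.26

Line 1 (96.72, Farar, 553 kg, ¥79,941.68):
Base rate for 96.72 is 14% + ¥2.51/kg.
Additional duty on 96.72 from Farar: +4.6%. Applied ad valorem rate: 14% + 4.6% = 18.6%.
Duty = ¥79,941.68 × 18.6% + 553 × ¥2.51 = ¥16,257.18.
Line 2 (86.59, Farar, 2,302 m², ¥264,108.46):
Base rate for 86.59 is 12%.
Additional duty on 86.59 from Farar: +62.9%. Applied ad valorem rate: 12% + 62.9% = 74.9%.
Duty = ¥264,108.46 × 74.9% = ¥197,817.24.
Line 3 (26.65, Karoria, 1,046 kg, ¥127,026.24):
Base rate for 26.65 is 12%.
Origin Karoria qualifies under the Fareth–Karoria agreement and 26.65 is covered: preferential rate 7% applies instead.
Duty = ¥127,026.24 × 7% = ¥8,891.84.
Total = ¥16,257.18 + ¥197,817.24 + ¥8,891.84 = ¥222,966.26.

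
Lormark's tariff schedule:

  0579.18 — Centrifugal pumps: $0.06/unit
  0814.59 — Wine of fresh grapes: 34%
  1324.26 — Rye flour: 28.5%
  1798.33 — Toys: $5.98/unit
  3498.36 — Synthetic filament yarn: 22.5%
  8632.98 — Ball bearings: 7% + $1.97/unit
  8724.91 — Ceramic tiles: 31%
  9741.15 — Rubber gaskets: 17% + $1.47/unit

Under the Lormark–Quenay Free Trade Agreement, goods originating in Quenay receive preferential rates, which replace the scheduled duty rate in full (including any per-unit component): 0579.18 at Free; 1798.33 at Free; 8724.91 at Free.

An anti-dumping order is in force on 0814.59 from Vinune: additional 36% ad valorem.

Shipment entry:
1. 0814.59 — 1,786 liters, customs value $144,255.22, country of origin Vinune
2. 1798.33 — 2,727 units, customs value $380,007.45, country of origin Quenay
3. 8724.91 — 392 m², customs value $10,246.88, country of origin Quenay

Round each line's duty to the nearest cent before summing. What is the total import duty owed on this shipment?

$100,978.65

Line 1 (0814.59, Vinune, 1,786 liters, $144,255.22):
Base rate for 0814.59 is 34%.
Additional duty on 0814.59 from Vinune: +36%. Applied ad valorem rate: 34% + 36% = 70%.
Duty = $144,255.22 × 70% = $100,978.65.
Line 2 (1798.33, Quenay, 2,727 units, $380,007.45):
Base rate for 1798.33 is $5.98/unit.
Origin Quenay qualifies under the Lormark–Quenay agreement and 1798.33 is covered: preferential rate Free applies instead.
Duty = $380,007.45 × 0% = $0.00.
Line 3 (8724.91, Quenay, 392 m², $10,246.88):
Base rate for 8724.91 is 31%.
Origin Quenay qualifies under the Lormark–Quenay agreement and 8724.91 is covered: preferential rate Free applies instead.
Duty = $10,246.88 × 0% = $0.00.
Total = $100,978.65 + $0.00 + $0.00 = $100,978.65.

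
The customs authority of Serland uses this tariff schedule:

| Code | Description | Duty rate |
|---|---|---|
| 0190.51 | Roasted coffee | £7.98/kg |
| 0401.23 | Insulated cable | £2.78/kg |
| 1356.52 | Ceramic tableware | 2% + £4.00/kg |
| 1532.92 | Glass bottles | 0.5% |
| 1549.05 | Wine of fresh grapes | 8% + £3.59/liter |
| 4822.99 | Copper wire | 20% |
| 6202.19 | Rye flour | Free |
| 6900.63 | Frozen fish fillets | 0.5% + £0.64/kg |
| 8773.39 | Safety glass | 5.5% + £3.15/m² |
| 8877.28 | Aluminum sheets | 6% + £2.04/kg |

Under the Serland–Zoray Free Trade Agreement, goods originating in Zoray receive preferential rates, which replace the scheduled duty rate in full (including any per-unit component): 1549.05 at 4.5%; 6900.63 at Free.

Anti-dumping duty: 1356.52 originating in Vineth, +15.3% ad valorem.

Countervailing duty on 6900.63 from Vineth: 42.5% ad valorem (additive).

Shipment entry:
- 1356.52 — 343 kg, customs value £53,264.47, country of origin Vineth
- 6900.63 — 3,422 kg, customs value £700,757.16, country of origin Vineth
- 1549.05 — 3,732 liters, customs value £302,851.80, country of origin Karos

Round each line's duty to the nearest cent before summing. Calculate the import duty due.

£351,728.43

Line 1 (1356.52, Vineth, 343 kg, £53,264.47):
Base rate for 1356.52 is 2% + £4.00/kg.
Additional duty on 1356.52 from Vineth: +15.3%. Applied ad valorem rate: 2% + 15.3% = 17.3%.
Duty = £53,264.47 × 17.3% + 343 × £4.00 = £10,586.75.
Line 2 (6900.63, Vineth, 3,422 kg, £700,757.16):
Base rate for 6900.63 is 0.5% + £0.64/kg.
6900.63 has an FTA preferential rate, but origin Vineth is not Zoray; base rate stands.
Additional duty on 6900.63 from Vineth: +42.5%. Applied ad valorem rate: 0.5% + 42.5% = 43%.
Duty = £700,757.16 × 43% + 3,422 × £0.64 = £303,515.66.
Line 3 (1549.05, Karos, 3,732 liters, £302,851.80):
Base rate for 1549.05 is 8% + £3.59/liter.
1549.05 has an FTA preferential rate, but origin Karos is not Zoray; base rate stands.
Duty = £302,851.80 × 8% + 3,732 × £3.59 = £37,626.02.
Total = £10,586.75 + £303,515.66 + £37,626.02 = £351,728.43.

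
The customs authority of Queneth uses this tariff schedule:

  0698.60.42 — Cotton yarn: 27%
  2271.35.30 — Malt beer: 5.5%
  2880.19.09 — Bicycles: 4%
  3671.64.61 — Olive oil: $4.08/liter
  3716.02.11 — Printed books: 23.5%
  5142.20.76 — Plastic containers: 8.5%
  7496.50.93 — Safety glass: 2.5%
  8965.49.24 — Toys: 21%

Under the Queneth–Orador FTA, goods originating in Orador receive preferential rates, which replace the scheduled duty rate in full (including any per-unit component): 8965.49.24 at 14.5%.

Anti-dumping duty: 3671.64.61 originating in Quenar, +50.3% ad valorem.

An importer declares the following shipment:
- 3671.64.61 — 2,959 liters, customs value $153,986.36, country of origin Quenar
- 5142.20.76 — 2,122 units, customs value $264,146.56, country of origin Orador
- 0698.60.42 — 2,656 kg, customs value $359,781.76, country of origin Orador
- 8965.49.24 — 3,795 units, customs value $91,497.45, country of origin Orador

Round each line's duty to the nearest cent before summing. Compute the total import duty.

Line 1 (3671.64.61, Quenar, 2,959 liters, $153,986.36):
Base rate for 3671.64.61 is $4.08/liter.
Additional duty on 3671.64.61 from Quenar: +50.3% ad valorem. Applied ad valorem rate = 50.3%.
Duty = $153,986.36 × 50.3% + 2,959 × $4.08 = $89,527.86.
Line 2 (5142.20.76, Orador, 2,122 units, $264,146.56):
Base rate for 5142.20.76 is 8.5%.
Origin Orador is the FTA partner but 5142.20.76 is not on the preference list; base rate stands.
Duty = $264,146.56 × 8.5% = $22,452.46.
Line 3 (0698.60.42, Orador, 2,656 kg, $359,781.76):
Base rate for 0698.60.42 is 27%.
Origin Orador is the FTA partner but 0698.60.42 is not on the preference list; base rate stands.
Duty = $359,781.76 × 27% = $97,141.08.
Line 4 (8965.49.24, Orador, 3,795 units, $91,497.45):
Base rate for 8965.49.24 is 21%.
Origin Orador qualifies under the Queneth–Orador agreement and 8965.49.24 is covered: preferential rate 14.5% applies instead.
Duty = $91,497.45 × 14.5% = $13,267.13.
Total = $89,527.86 + $22,452.46 + $97,141.08 + $13,267.13 = $222,388.53.

$222,388.53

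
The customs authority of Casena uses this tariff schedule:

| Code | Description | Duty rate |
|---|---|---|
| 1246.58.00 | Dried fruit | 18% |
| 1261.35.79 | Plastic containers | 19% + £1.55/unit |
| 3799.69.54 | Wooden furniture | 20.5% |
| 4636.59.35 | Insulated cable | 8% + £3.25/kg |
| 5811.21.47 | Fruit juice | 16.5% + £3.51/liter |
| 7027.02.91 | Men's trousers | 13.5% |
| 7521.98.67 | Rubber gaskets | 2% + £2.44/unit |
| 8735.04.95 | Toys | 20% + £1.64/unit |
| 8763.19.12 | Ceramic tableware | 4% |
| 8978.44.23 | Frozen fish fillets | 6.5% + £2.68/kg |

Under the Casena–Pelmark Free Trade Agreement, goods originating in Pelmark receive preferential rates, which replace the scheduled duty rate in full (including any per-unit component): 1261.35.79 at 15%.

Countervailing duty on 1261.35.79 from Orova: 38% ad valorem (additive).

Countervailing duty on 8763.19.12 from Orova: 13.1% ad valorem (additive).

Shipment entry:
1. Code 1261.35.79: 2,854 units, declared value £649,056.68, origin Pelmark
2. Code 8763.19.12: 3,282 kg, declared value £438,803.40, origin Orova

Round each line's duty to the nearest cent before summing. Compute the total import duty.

£172,393.88

Line 1 (1261.35.79, Pelmark, 2,854 units, £649,056.68):
Base rate for 1261.35.79 is 19% + £1.55/unit.
Origin Pelmark qualifies under the Casena–Pelmark agreement and 1261.35.79 is covered: preferential rate 15% applies instead.
The additional-duty order on 1261.35.79 targets Orova, not Pelmark; it does not apply.
Duty = £649,056.68 × 15% = £97,358.50.
Line 2 (8763.19.12, Orova, 3,282 kg, £438,803.40):
Base rate for 8763.19.12 is 4%.
Additional duty on 8763.19.12 from Orova: +13.1%. Applied ad valorem rate: 4% + 13.1% = 17.1%.
Duty = £438,803.40 × 17.1% = £75,035.38.
Total = £97,358.50 + £75,035.38 = £172,393.88.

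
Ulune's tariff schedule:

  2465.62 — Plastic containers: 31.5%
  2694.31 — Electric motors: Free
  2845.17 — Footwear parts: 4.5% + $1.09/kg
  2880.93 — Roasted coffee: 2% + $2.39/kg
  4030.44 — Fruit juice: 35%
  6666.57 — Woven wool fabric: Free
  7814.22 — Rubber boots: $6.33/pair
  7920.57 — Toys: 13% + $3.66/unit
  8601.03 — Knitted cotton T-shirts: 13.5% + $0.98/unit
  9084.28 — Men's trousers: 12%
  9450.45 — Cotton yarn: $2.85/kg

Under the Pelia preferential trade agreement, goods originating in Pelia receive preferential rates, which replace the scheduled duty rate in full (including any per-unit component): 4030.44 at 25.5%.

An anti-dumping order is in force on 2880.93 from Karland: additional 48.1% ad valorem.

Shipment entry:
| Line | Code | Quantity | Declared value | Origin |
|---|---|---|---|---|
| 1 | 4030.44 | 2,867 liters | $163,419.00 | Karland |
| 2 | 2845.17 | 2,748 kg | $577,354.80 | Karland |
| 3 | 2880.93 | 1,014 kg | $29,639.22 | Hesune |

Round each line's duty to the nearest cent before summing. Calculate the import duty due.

Line 1 (4030.44, Karland, 2,867 liters, $163,419.00):
Base rate for 4030.44 is 35%.
4030.44 has an FTA preferential rate, but origin Karland is not Pelia; base rate stands.
Duty = $163,419.00 × 35% = $57,196.65.
Line 2 (2845.17, Karland, 2,748 kg, $577,354.80):
Base rate for 2845.17 is 4.5% + $1.09/kg.
Duty = $577,354.80 × 4.5% + 2,748 × $1.09 = $28,976.29.
Line 3 (2880.93, Hesune, 1,014 kg, $29,639.22):
Base rate for 2880.93 is 2% + $2.39/kg.
The additional-duty order on 2880.93 targets Karland, not Hesune; it does not apply.
Duty = $29,639.22 × 2% + 1,014 × $2.39 = $3,016.24.
Total = $57,196.65 + $28,976.29 + $3,016.24 = $89,189.18.

$89,189.18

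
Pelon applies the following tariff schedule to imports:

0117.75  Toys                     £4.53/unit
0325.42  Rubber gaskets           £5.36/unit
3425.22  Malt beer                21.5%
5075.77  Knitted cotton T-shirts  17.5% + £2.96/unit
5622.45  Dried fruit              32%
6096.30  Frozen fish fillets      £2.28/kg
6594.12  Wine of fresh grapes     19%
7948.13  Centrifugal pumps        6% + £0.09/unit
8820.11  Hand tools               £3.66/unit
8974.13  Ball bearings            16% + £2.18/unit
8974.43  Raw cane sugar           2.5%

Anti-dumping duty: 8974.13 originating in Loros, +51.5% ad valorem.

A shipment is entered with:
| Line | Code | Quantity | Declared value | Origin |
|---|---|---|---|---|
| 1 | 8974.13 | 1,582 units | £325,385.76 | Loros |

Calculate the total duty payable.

Line 1 (8974.13, Loros, 1,582 units, £325,385.76):
Base rate for 8974.13 is 16% + £2.18/unit.
Additional duty on 8974.13 from Loros: +51.5%. Applied ad valorem rate: 16% + 51.5% = 67.5%.
Duty = £325,385.76 × 67.5% + 1,582 × £2.18 = £223,084.15.

£223,084.15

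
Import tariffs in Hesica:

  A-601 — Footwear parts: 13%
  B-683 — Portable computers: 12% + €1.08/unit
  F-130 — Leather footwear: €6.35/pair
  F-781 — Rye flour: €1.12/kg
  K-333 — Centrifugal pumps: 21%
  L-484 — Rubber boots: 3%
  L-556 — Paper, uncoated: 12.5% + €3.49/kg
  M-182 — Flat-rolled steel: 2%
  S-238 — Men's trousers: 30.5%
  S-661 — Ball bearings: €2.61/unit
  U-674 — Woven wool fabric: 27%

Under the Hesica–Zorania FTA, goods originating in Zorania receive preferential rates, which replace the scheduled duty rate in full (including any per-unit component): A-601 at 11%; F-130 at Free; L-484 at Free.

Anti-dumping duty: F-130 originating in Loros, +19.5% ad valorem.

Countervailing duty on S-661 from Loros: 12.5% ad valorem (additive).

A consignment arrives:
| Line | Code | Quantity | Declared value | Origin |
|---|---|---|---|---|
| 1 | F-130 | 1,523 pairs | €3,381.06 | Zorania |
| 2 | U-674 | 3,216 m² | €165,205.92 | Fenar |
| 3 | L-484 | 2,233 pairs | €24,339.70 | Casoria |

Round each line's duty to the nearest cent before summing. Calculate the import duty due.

Line 1 (F-130, Zorania, 1,523 pairs, €3,381.06):
Base rate for F-130 is €6.35/pair.
Origin Zorania qualifies under the Hesica–Zorania agreement and F-130 is covered: preferential rate Free applies instead.
The additional-duty order on F-130 targets Loros, not Zorania; it does not apply.
Duty = €3,381.06 × 0% = €0.00.
Line 2 (U-674, Fenar, 3,216 m², €165,205.92):
Base rate for U-674 is 27%.
Duty = €165,205.92 × 27% = €44,605.60.
Line 3 (L-484, Casoria, 2,233 pairs, €24,339.70):
Base rate for L-484 is 3%.
L-484 has an FTA preferential rate, but origin Casoria is not Zorania; base rate stands.
Duty = €24,339.70 × 3% = €730.19.
Total = €0.00 + €44,605.60 + €730.19 = €45,335.79.

€45,335.79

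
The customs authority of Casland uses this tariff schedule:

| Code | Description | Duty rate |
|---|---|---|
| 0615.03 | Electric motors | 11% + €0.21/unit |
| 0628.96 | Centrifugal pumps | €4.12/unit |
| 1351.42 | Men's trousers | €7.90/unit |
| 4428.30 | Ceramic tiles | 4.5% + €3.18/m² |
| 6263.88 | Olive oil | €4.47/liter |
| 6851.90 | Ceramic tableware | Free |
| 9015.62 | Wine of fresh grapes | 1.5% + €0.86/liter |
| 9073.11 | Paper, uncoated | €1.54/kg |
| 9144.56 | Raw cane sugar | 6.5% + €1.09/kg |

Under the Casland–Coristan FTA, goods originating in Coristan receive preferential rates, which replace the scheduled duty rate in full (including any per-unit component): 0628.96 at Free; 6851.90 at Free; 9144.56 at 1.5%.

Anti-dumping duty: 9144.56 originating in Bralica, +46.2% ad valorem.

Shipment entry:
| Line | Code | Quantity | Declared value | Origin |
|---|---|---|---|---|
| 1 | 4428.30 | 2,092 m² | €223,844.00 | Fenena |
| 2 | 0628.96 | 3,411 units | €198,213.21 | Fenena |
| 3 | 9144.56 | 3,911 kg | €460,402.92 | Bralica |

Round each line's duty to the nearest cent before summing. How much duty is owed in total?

Line 1 (4428.30, Fenena, 2,092 m², €223,844.00):
Base rate for 4428.30 is 4.5% + €3.18/m².
Duty = €223,844.00 × 4.5% + 2,092 × €3.18 = €16,725.54.
Line 2 (0628.96, Fenena, 3,411 units, €198,213.21):
Base rate for 0628.96 is €4.12/unit.
0628.96 has an FTA preferential rate, but origin Fenena is not Coristan; base rate stands.
Duty = 3,411 × €4.12 = €14,053.32.
Line 3 (9144.56, Bralica, 3,911 kg, €460,402.92):
Base rate for 9144.56 is 6.5% + €1.09/kg.
9144.56 has an FTA preferential rate, but origin Bralica is not Coristan; base rate stands.
Additional duty on 9144.56 from Bralica: +46.2%. Applied ad valorem rate: 6.5% + 46.2% = 52.7%.
Duty = €460,402.92 × 52.7% + 3,911 × €1.09 = €246,895.33.
Total = €16,725.54 + €14,053.32 + €246,895.33 = €277,674.19.

€277,674.19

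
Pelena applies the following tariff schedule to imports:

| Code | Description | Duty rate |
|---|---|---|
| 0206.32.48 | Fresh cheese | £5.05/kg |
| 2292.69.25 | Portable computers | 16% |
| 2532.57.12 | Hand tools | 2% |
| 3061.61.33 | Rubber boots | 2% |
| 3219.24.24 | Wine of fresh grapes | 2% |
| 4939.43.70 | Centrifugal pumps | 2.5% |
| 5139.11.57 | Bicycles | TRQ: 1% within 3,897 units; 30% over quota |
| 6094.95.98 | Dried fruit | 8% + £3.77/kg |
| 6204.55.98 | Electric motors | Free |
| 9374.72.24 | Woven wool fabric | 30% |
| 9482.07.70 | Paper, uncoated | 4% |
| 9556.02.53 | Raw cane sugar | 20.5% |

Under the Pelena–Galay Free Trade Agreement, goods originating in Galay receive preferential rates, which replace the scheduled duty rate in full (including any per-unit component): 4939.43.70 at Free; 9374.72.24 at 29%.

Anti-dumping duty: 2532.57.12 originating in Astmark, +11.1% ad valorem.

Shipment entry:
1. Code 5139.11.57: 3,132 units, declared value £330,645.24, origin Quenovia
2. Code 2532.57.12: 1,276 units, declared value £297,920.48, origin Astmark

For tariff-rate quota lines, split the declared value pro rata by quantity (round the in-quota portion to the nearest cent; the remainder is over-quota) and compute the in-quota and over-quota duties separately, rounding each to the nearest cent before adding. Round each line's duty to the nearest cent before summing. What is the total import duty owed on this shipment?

Line 1 (5139.11.57, Quenovia, 3,132 units, £330,645.24):
Code 5139.11.57 is under a tariff-rate quota (threshold 3,897 units). Quantity 3,132 units is within the quota, so the in-quota rate 1% applies to the full value.
Duty = £330,645.24 × 1% = £3,306.45.
Line 2 (2532.57.12, Astmark, 1,276 units, £297,920.48):
Base rate for 2532.57.12 is 2%.
Additional duty on 2532.57.12 from Astmark: +11.1%. Applied ad valorem rate: 2% + 11.1% = 13.1%.
Duty = £297,920.48 × 13.1% = £39,027.58.
Total = £3,306.45 + £39,027.58 = £42,334.03.

£42,334.03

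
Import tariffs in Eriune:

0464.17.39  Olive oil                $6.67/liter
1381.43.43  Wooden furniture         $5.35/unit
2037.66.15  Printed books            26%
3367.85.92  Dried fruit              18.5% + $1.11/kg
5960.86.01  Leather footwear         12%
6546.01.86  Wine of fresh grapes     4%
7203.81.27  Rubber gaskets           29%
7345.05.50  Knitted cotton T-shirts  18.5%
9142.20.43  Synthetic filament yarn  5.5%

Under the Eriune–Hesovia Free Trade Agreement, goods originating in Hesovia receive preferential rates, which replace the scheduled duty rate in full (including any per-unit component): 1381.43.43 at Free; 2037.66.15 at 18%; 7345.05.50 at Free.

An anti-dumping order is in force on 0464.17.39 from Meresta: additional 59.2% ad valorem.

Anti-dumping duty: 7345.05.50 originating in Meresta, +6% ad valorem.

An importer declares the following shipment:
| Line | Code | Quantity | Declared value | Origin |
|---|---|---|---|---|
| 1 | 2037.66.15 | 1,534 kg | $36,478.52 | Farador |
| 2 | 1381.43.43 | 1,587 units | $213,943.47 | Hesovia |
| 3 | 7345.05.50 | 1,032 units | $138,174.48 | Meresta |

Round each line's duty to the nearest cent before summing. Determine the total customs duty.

$43,337.17

Line 1 (2037.66.15, Farador, 1,534 kg, $36,478.52):
Base rate for 2037.66.15 is 26%.
2037.66.15 has an FTA preferential rate, but origin Farador is not Hesovia; base rate stands.
Duty = $36,478.52 × 26% = $9,484.42.
Line 2 (1381.43.43, Hesovia, 1,587 units, $213,943.47):
Base rate for 1381.43.43 is $5.35/unit.
Origin Hesovia qualifies under the Eriune–Hesovia agreement and 1381.43.43 is covered: preferential rate Free applies instead.
Duty = $213,943.47 × 0% = $0.00.
Line 3 (7345.05.50, Meresta, 1,032 units, $138,174.48):
Base rate for 7345.05.50 is 18.5%.
7345.05.50 has an FTA preferential rate, but origin Meresta is not Hesovia; base rate stands.
Additional duty on 7345.05.50 from Meresta: +6%. Applied ad valorem rate: 18.5% + 6% = 24.5%.
Duty = $138,174.48 × 24.5% = $33,852.75.
Total = $9,484.42 + $0.00 + $33,852.75 = $43,337.17.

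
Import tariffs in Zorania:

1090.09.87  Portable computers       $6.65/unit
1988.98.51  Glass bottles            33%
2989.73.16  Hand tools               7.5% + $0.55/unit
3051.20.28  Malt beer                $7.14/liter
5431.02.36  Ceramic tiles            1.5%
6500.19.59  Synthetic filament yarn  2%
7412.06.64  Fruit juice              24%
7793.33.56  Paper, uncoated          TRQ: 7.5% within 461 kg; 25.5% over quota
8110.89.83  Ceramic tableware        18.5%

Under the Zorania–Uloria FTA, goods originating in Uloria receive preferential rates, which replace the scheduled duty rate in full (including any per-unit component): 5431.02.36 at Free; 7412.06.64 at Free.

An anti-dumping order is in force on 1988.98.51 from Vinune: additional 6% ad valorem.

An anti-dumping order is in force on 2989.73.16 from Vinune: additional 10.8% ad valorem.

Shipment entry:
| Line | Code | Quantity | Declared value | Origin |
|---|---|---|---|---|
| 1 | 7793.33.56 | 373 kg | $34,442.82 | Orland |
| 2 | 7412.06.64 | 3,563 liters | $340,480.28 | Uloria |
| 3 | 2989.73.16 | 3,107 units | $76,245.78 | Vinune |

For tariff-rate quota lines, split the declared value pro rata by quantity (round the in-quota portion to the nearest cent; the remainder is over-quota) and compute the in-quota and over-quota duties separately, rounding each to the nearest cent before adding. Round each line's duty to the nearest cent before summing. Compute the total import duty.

$18,245.04

Line 1 (7793.33.56, Orland, 373 kg, $34,442.82):
Code 7793.33.56 is under a tariff-rate quota (threshold 461 kg). Quantity 373 kg is within the quota, so the in-quota rate 7.5% applies to the full value.
Duty = $34,442.82 × 7.5% = $2,583.21.
Line 2 (7412.06.64, Uloria, 3,563 liters, $340,480.28):
Base rate for 7412.06.64 is 24%.
Origin Uloria qualifies under the Zorania–Uloria agreement and 7412.06.64 is covered: preferential rate Free applies instead.
Duty = $340,480.28 × 0% = $0.00.
Line 3 (2989.73.16, Vinune, 3,107 units, $76,245.78):
Base rate for 2989.73.16 is 7.5% + $0.55/unit.
Additional duty on 2989.73.16 from Vinune: +10.8%. Applied ad valorem rate: 7.5% + 10.8% = 18.3%.
Duty = $76,245.78 × 18.3% + 3,107 × $0.55 = $15,661.83.
Total = $2,583.21 + $0.00 + $15,661.83 = $18,245.04.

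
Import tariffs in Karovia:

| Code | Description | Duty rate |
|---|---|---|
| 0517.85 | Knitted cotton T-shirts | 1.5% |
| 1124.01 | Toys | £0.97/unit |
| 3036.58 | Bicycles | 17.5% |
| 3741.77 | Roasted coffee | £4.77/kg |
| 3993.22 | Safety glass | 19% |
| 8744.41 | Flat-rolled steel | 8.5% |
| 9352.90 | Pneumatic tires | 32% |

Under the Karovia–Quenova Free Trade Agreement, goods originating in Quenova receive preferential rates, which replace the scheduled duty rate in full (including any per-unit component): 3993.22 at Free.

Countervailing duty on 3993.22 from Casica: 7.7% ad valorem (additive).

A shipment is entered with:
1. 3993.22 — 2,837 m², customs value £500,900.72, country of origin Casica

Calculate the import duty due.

Line 1 (3993.22, Casica, 2,837 m², £500,900.72):
Base rate for 3993.22 is 19%.
3993.22 has an FTA preferential rate, but origin Casica is not Quenova; base rate stands.
Additional duty on 3993.22 from Casica: +7.7%. Applied ad valorem rate: 19% + 7.7% = 26.7%.
Duty = £500,900.72 × 26.7% = £133,740.49.

£133,740.49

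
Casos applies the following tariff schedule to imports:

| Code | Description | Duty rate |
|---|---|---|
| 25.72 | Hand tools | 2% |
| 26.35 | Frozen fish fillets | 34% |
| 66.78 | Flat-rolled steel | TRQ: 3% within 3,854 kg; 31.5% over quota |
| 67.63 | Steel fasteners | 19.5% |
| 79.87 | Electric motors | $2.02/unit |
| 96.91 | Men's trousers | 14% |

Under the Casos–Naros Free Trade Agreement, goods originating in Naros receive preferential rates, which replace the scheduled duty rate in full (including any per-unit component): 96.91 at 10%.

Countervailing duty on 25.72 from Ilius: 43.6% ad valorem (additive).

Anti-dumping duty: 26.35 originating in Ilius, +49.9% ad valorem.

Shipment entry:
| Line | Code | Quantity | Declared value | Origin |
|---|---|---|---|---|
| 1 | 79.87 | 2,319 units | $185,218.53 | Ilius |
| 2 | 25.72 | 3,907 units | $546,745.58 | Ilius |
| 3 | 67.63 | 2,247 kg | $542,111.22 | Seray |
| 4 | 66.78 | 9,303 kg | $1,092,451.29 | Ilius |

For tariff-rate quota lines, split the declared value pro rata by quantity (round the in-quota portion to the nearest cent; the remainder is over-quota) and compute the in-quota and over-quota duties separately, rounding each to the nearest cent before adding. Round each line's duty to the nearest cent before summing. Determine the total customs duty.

$574,850.27

Line 1 (79.87, Ilius, 2,319 units, $185,218.53):
Base rate for 79.87 is $2.02/unit.
Duty = 2,319 × $2.02 = $4,684.38.
Line 2 (25.72, Ilius, 3,907 units, $546,745.58):
Base rate for 25.72 is 2%.
Additional duty on 25.72 from Ilius: +43.6%. Applied ad valorem rate: 2% + 43.6% = 45.6%.
Duty = $546,745.58 × 45.6% = $249,315.98.
Line 3 (67.63, Seray, 2,247 kg, $542,111.22):
Base rate for 67.63 is 19.5%.
Duty = $542,111.22 × 19.5% = $105,711.69.
Line 4 (66.78, Ilius, 9,303 kg, $1,092,451.29):
Code 66.78 is under a tariff-rate quota (threshold 3,854 kg). In-quota: 3,854 kg at 3%; over-quota: 5,449 kg at 31.5%.
Pro-rata value split: in-quota = $1,092,451.29 × 3,854/9,303 = $452,575.22; over-quota = $1,092,451.29 − $452,575.22 = $639,876.07.
In-quota duty = $452,575.22 × 3% = $13,577.26. Over-quota duty = $639,876.07 × 31.5% = $201,560.96.
Line duty = $13,577.26 + $201,560.96 = $215,138.22.
Total = $4,684.38 + $249,315.98 + $105,711.69 + $215,138.22 = $574,850.27.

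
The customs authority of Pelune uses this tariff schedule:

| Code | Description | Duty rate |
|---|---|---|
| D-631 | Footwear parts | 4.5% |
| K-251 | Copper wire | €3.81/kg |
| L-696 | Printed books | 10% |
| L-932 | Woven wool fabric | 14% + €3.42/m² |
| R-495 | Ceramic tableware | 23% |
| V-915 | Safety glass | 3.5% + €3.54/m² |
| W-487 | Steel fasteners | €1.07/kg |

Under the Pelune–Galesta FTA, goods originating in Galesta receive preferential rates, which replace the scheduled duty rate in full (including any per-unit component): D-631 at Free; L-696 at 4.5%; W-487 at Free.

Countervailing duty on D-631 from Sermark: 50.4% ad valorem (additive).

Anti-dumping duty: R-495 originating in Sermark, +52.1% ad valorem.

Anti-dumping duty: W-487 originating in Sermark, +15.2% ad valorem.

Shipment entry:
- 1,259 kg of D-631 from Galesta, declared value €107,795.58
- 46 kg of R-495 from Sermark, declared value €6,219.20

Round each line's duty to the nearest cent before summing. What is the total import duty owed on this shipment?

€4,670.62

Line 1 (D-631, Galesta, 1,259 kg, €107,795.58):
Base rate for D-631 is 4.5%.
Origin Galesta qualifies under the Pelune–Galesta agreement and D-631 is covered: preferential rate Free applies instead.
The additional-duty order on D-631 targets Sermark, not Galesta; it does not apply.
Duty = €107,795.58 × 0% = €0.00.
Line 2 (R-495, Sermark, 46 kg, €6,219.20):
Base rate for R-495 is 23%.
Additional duty on R-495 from Sermark: +52.1%. Applied ad valorem rate: 23% + 52.1% = 75.1%.
Duty = €6,219.20 × 75.1% = €4,670.62.
Total = €0.00 + €4,670.62 = €4,670.62.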